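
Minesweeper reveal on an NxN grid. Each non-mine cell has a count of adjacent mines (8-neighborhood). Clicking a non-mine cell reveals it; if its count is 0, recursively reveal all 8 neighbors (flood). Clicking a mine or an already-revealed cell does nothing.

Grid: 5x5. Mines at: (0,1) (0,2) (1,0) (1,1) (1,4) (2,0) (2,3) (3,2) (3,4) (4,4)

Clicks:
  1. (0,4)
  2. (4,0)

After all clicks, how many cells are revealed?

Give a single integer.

Answer: 5

Derivation:
Click 1 (0,4) count=1: revealed 1 new [(0,4)] -> total=1
Click 2 (4,0) count=0: revealed 4 new [(3,0) (3,1) (4,0) (4,1)] -> total=5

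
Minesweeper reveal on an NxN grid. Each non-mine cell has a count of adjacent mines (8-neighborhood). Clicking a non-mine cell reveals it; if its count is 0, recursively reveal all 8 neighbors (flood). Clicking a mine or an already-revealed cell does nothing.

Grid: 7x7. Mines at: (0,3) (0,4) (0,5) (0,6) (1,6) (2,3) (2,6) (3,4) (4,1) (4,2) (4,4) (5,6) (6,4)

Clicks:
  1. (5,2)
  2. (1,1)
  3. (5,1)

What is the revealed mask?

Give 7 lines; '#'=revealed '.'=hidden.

Click 1 (5,2) count=2: revealed 1 new [(5,2)] -> total=1
Click 2 (1,1) count=0: revealed 12 new [(0,0) (0,1) (0,2) (1,0) (1,1) (1,2) (2,0) (2,1) (2,2) (3,0) (3,1) (3,2)] -> total=13
Click 3 (5,1) count=2: revealed 1 new [(5,1)] -> total=14

Answer: ###....
###....
###....
###....
.......
.##....
.......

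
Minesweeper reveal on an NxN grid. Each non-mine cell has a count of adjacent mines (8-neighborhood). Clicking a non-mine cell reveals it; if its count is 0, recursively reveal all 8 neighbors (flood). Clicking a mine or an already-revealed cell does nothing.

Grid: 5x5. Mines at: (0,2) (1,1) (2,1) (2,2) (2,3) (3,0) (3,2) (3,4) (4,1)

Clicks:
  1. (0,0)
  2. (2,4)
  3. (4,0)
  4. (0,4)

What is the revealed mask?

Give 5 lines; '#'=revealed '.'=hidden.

Click 1 (0,0) count=1: revealed 1 new [(0,0)] -> total=1
Click 2 (2,4) count=2: revealed 1 new [(2,4)] -> total=2
Click 3 (4,0) count=2: revealed 1 new [(4,0)] -> total=3
Click 4 (0,4) count=0: revealed 4 new [(0,3) (0,4) (1,3) (1,4)] -> total=7

Answer: #..##
...##
....#
.....
#....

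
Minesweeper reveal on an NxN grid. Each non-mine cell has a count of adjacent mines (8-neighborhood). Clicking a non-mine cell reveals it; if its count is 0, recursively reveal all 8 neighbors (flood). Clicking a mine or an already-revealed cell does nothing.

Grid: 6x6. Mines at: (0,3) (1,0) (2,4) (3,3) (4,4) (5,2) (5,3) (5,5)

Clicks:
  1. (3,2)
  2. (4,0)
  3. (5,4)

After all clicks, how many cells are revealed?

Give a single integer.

Answer: 12

Derivation:
Click 1 (3,2) count=1: revealed 1 new [(3,2)] -> total=1
Click 2 (4,0) count=0: revealed 10 new [(2,0) (2,1) (2,2) (3,0) (3,1) (4,0) (4,1) (4,2) (5,0) (5,1)] -> total=11
Click 3 (5,4) count=3: revealed 1 new [(5,4)] -> total=12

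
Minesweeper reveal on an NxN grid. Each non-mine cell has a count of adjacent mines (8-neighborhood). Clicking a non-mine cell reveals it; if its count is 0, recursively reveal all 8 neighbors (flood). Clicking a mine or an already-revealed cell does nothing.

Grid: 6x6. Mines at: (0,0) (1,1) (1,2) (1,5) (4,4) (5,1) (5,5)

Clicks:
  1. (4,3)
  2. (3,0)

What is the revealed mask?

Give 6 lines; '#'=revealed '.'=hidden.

Click 1 (4,3) count=1: revealed 1 new [(4,3)] -> total=1
Click 2 (3,0) count=0: revealed 11 new [(2,0) (2,1) (2,2) (2,3) (3,0) (3,1) (3,2) (3,3) (4,0) (4,1) (4,2)] -> total=12

Answer: ......
......
####..
####..
####..
......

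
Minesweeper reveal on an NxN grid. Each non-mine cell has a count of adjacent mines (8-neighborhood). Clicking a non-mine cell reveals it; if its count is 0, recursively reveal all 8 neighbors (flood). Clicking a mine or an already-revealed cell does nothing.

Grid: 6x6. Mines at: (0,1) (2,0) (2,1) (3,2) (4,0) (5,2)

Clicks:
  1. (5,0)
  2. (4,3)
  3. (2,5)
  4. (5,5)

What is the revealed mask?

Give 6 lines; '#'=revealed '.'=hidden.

Answer: ..####
..####
..####
...###
...###
#..###

Derivation:
Click 1 (5,0) count=1: revealed 1 new [(5,0)] -> total=1
Click 2 (4,3) count=2: revealed 1 new [(4,3)] -> total=2
Click 3 (2,5) count=0: revealed 20 new [(0,2) (0,3) (0,4) (0,5) (1,2) (1,3) (1,4) (1,5) (2,2) (2,3) (2,4) (2,5) (3,3) (3,4) (3,5) (4,4) (4,5) (5,3) (5,4) (5,5)] -> total=22
Click 4 (5,5) count=0: revealed 0 new [(none)] -> total=22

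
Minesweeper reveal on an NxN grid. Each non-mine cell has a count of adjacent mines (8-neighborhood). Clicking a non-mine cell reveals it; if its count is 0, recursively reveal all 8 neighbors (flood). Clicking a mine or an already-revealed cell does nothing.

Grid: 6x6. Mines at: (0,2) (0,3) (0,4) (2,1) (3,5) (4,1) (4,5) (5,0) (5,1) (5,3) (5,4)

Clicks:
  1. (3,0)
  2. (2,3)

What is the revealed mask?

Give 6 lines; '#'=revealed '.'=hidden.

Click 1 (3,0) count=2: revealed 1 new [(3,0)] -> total=1
Click 2 (2,3) count=0: revealed 12 new [(1,2) (1,3) (1,4) (2,2) (2,3) (2,4) (3,2) (3,3) (3,4) (4,2) (4,3) (4,4)] -> total=13

Answer: ......
..###.
..###.
#.###.
..###.
......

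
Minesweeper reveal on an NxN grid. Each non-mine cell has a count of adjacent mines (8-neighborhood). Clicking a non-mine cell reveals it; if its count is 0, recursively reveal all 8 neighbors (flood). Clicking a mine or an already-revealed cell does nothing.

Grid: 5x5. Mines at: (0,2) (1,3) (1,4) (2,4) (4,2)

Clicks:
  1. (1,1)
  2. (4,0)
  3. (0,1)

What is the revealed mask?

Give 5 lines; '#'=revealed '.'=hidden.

Click 1 (1,1) count=1: revealed 1 new [(1,1)] -> total=1
Click 2 (4,0) count=0: revealed 12 new [(0,0) (0,1) (1,0) (1,2) (2,0) (2,1) (2,2) (3,0) (3,1) (3,2) (4,0) (4,1)] -> total=13
Click 3 (0,1) count=1: revealed 0 new [(none)] -> total=13

Answer: ##...
###..
###..
###..
##...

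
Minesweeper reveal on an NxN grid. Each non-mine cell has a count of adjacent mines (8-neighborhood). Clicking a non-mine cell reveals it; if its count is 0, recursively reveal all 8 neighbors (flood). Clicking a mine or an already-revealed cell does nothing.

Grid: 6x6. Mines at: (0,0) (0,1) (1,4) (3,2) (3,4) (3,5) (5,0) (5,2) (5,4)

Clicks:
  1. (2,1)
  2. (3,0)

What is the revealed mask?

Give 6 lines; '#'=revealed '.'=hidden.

Answer: ......
##....
##....
##....
##....
......

Derivation:
Click 1 (2,1) count=1: revealed 1 new [(2,1)] -> total=1
Click 2 (3,0) count=0: revealed 7 new [(1,0) (1,1) (2,0) (3,0) (3,1) (4,0) (4,1)] -> total=8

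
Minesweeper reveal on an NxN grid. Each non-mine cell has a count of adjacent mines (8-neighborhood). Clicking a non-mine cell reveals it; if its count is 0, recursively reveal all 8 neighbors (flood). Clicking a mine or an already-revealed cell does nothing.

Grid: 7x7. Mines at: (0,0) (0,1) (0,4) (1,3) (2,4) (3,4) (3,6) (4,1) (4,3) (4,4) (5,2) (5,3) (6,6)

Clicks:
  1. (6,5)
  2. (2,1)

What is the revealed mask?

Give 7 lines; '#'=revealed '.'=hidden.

Click 1 (6,5) count=1: revealed 1 new [(6,5)] -> total=1
Click 2 (2,1) count=0: revealed 9 new [(1,0) (1,1) (1,2) (2,0) (2,1) (2,2) (3,0) (3,1) (3,2)] -> total=10

Answer: .......
###....
###....
###....
.......
.......
.....#.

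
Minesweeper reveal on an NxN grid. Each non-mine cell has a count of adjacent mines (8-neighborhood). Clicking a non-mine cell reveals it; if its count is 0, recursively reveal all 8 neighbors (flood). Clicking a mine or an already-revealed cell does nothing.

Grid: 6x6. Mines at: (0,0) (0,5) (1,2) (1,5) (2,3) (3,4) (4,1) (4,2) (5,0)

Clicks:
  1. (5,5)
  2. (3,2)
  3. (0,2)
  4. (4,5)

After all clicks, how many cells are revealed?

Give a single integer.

Answer: 8

Derivation:
Click 1 (5,5) count=0: revealed 6 new [(4,3) (4,4) (4,5) (5,3) (5,4) (5,5)] -> total=6
Click 2 (3,2) count=3: revealed 1 new [(3,2)] -> total=7
Click 3 (0,2) count=1: revealed 1 new [(0,2)] -> total=8
Click 4 (4,5) count=1: revealed 0 new [(none)] -> total=8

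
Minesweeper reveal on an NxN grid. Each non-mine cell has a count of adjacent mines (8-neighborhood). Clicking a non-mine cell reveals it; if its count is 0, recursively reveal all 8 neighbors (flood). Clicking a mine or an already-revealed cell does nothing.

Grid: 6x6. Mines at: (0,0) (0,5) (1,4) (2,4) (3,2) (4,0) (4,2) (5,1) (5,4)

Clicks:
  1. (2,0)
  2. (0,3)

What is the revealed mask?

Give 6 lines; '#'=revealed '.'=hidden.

Answer: ...#..
##....
##....
##....
......
......

Derivation:
Click 1 (2,0) count=0: revealed 6 new [(1,0) (1,1) (2,0) (2,1) (3,0) (3,1)] -> total=6
Click 2 (0,3) count=1: revealed 1 new [(0,3)] -> total=7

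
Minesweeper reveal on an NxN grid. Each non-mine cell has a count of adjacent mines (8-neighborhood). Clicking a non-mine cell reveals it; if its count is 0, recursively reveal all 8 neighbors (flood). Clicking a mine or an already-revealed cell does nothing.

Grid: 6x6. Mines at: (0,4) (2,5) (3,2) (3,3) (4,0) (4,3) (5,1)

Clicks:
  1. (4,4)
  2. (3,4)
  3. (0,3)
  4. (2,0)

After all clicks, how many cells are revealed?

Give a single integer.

Click 1 (4,4) count=2: revealed 1 new [(4,4)] -> total=1
Click 2 (3,4) count=3: revealed 1 new [(3,4)] -> total=2
Click 3 (0,3) count=1: revealed 1 new [(0,3)] -> total=3
Click 4 (2,0) count=0: revealed 13 new [(0,0) (0,1) (0,2) (1,0) (1,1) (1,2) (1,3) (2,0) (2,1) (2,2) (2,3) (3,0) (3,1)] -> total=16

Answer: 16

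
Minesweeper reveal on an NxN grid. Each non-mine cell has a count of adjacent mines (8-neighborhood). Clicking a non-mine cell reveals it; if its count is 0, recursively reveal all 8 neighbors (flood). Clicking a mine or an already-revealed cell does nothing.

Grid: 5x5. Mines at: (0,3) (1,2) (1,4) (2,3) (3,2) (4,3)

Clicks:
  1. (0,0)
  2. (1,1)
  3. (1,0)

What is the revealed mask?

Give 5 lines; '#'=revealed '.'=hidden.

Answer: ##...
##...
##...
##...
##...

Derivation:
Click 1 (0,0) count=0: revealed 10 new [(0,0) (0,1) (1,0) (1,1) (2,0) (2,1) (3,0) (3,1) (4,0) (4,1)] -> total=10
Click 2 (1,1) count=1: revealed 0 new [(none)] -> total=10
Click 3 (1,0) count=0: revealed 0 new [(none)] -> total=10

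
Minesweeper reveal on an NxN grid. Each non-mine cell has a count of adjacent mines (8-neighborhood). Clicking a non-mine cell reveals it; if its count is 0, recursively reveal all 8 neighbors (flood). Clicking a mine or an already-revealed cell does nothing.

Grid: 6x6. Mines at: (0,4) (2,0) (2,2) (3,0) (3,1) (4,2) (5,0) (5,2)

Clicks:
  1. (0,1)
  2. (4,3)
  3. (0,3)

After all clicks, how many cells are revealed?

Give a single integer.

Answer: 9

Derivation:
Click 1 (0,1) count=0: revealed 8 new [(0,0) (0,1) (0,2) (0,3) (1,0) (1,1) (1,2) (1,3)] -> total=8
Click 2 (4,3) count=2: revealed 1 new [(4,3)] -> total=9
Click 3 (0,3) count=1: revealed 0 new [(none)] -> total=9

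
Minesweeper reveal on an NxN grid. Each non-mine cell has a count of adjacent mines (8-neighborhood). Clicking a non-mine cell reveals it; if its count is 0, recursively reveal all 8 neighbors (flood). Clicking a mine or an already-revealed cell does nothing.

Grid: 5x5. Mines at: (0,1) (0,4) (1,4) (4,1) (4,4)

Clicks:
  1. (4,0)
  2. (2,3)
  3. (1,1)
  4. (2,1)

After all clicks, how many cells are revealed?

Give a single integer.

Click 1 (4,0) count=1: revealed 1 new [(4,0)] -> total=1
Click 2 (2,3) count=1: revealed 1 new [(2,3)] -> total=2
Click 3 (1,1) count=1: revealed 1 new [(1,1)] -> total=3
Click 4 (2,1) count=0: revealed 10 new [(1,0) (1,2) (1,3) (2,0) (2,1) (2,2) (3,0) (3,1) (3,2) (3,3)] -> total=13

Answer: 13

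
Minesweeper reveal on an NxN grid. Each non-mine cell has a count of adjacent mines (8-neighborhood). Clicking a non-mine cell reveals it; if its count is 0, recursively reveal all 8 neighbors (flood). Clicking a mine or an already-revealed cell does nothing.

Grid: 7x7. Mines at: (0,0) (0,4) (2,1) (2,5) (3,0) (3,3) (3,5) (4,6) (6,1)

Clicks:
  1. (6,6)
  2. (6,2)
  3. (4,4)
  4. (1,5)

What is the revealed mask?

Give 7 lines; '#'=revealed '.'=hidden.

Answer: .......
.....#.
.......
.......
..####.
..#####
..#####

Derivation:
Click 1 (6,6) count=0: revealed 14 new [(4,2) (4,3) (4,4) (4,5) (5,2) (5,3) (5,4) (5,5) (5,6) (6,2) (6,3) (6,4) (6,5) (6,6)] -> total=14
Click 2 (6,2) count=1: revealed 0 new [(none)] -> total=14
Click 3 (4,4) count=2: revealed 0 new [(none)] -> total=14
Click 4 (1,5) count=2: revealed 1 new [(1,5)] -> total=15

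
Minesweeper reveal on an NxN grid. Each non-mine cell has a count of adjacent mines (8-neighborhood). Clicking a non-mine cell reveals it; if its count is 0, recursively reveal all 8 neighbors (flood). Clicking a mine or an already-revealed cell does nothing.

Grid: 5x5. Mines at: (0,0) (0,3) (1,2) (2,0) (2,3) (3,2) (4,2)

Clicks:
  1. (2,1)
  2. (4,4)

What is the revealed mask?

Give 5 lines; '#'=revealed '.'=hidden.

Answer: .....
.....
.#...
...##
...##

Derivation:
Click 1 (2,1) count=3: revealed 1 new [(2,1)] -> total=1
Click 2 (4,4) count=0: revealed 4 new [(3,3) (3,4) (4,3) (4,4)] -> total=5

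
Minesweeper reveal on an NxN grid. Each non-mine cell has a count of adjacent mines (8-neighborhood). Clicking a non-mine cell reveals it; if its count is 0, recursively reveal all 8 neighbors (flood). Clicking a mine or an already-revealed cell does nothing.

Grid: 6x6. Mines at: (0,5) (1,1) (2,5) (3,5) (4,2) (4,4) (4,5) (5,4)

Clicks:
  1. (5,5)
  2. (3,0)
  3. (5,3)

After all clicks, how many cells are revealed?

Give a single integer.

Answer: 10

Derivation:
Click 1 (5,5) count=3: revealed 1 new [(5,5)] -> total=1
Click 2 (3,0) count=0: revealed 8 new [(2,0) (2,1) (3,0) (3,1) (4,0) (4,1) (5,0) (5,1)] -> total=9
Click 3 (5,3) count=3: revealed 1 new [(5,3)] -> total=10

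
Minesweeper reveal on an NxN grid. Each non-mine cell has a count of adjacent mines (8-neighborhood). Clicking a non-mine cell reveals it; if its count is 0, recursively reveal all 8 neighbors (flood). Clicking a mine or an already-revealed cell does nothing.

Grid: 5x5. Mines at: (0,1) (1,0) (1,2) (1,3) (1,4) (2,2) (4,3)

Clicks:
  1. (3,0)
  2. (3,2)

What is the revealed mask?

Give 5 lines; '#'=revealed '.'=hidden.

Click 1 (3,0) count=0: revealed 8 new [(2,0) (2,1) (3,0) (3,1) (3,2) (4,0) (4,1) (4,2)] -> total=8
Click 2 (3,2) count=2: revealed 0 new [(none)] -> total=8

Answer: .....
.....
##...
###..
###..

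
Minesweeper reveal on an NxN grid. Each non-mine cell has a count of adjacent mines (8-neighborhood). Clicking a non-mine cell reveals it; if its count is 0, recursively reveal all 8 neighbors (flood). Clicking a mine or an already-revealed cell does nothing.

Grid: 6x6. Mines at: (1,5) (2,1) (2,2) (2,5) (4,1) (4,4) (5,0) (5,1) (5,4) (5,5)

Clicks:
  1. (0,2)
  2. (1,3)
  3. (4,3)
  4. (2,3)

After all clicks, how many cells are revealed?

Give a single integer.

Click 1 (0,2) count=0: revealed 10 new [(0,0) (0,1) (0,2) (0,3) (0,4) (1,0) (1,1) (1,2) (1,3) (1,4)] -> total=10
Click 2 (1,3) count=1: revealed 0 new [(none)] -> total=10
Click 3 (4,3) count=2: revealed 1 new [(4,3)] -> total=11
Click 4 (2,3) count=1: revealed 1 new [(2,3)] -> total=12

Answer: 12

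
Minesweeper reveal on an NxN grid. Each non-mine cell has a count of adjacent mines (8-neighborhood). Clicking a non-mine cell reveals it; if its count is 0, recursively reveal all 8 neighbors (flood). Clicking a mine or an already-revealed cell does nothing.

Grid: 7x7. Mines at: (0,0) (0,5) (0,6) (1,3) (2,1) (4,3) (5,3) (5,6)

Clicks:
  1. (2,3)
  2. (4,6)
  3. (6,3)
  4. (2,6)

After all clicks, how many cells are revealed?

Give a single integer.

Click 1 (2,3) count=1: revealed 1 new [(2,3)] -> total=1
Click 2 (4,6) count=1: revealed 1 new [(4,6)] -> total=2
Click 3 (6,3) count=1: revealed 1 new [(6,3)] -> total=3
Click 4 (2,6) count=0: revealed 11 new [(1,4) (1,5) (1,6) (2,4) (2,5) (2,6) (3,4) (3,5) (3,6) (4,4) (4,5)] -> total=14

Answer: 14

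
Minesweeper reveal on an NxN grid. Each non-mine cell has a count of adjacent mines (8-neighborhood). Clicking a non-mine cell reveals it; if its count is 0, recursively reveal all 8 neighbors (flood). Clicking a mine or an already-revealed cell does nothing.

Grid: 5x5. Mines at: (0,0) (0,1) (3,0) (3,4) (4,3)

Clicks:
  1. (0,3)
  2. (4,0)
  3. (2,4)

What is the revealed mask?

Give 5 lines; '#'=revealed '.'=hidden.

Answer: ..###
.####
.####
.###.
#....

Derivation:
Click 1 (0,3) count=0: revealed 14 new [(0,2) (0,3) (0,4) (1,1) (1,2) (1,3) (1,4) (2,1) (2,2) (2,3) (2,4) (3,1) (3,2) (3,3)] -> total=14
Click 2 (4,0) count=1: revealed 1 new [(4,0)] -> total=15
Click 3 (2,4) count=1: revealed 0 new [(none)] -> total=15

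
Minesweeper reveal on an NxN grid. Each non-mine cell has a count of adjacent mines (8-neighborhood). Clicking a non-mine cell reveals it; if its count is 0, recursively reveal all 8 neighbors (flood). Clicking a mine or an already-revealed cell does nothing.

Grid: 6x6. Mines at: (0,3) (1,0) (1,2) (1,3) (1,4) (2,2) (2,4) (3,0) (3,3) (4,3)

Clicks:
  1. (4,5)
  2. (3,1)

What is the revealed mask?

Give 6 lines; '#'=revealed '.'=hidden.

Answer: ......
......
......
.#..##
....##
....##

Derivation:
Click 1 (4,5) count=0: revealed 6 new [(3,4) (3,5) (4,4) (4,5) (5,4) (5,5)] -> total=6
Click 2 (3,1) count=2: revealed 1 new [(3,1)] -> total=7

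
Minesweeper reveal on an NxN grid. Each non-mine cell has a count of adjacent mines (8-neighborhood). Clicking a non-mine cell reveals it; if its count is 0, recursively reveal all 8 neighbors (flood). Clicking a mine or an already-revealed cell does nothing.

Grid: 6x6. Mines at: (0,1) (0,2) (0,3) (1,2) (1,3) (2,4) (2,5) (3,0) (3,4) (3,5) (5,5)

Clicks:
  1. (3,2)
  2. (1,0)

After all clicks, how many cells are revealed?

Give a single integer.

Answer: 17

Derivation:
Click 1 (3,2) count=0: revealed 16 new [(2,1) (2,2) (2,3) (3,1) (3,2) (3,3) (4,0) (4,1) (4,2) (4,3) (4,4) (5,0) (5,1) (5,2) (5,3) (5,4)] -> total=16
Click 2 (1,0) count=1: revealed 1 new [(1,0)] -> total=17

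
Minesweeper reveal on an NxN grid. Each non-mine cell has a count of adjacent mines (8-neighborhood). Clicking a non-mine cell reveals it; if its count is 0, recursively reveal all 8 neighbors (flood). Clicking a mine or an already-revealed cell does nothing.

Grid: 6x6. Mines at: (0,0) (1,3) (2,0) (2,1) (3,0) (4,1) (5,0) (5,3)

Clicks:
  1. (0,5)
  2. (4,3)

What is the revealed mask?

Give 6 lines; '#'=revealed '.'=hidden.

Click 1 (0,5) count=0: revealed 18 new [(0,4) (0,5) (1,4) (1,5) (2,2) (2,3) (2,4) (2,5) (3,2) (3,3) (3,4) (3,5) (4,2) (4,3) (4,4) (4,5) (5,4) (5,5)] -> total=18
Click 2 (4,3) count=1: revealed 0 new [(none)] -> total=18

Answer: ....##
....##
..####
..####
..####
....##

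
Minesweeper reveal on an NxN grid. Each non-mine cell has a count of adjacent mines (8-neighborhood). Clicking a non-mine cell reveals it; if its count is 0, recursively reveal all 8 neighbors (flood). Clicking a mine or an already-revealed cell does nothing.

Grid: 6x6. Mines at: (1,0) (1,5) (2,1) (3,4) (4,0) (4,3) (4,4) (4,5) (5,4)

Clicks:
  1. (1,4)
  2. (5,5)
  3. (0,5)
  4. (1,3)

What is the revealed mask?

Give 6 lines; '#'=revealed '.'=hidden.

Answer: .#####
.####.
..###.
......
......
.....#

Derivation:
Click 1 (1,4) count=1: revealed 1 new [(1,4)] -> total=1
Click 2 (5,5) count=3: revealed 1 new [(5,5)] -> total=2
Click 3 (0,5) count=1: revealed 1 new [(0,5)] -> total=3
Click 4 (1,3) count=0: revealed 10 new [(0,1) (0,2) (0,3) (0,4) (1,1) (1,2) (1,3) (2,2) (2,3) (2,4)] -> total=13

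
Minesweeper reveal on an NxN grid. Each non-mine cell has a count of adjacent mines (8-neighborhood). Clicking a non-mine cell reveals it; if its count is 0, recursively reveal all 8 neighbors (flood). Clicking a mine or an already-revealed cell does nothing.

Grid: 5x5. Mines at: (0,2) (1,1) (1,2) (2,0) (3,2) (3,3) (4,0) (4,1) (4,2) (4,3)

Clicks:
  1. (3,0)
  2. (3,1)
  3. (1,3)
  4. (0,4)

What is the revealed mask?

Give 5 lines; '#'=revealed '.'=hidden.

Answer: ...##
...##
...##
##...
.....

Derivation:
Click 1 (3,0) count=3: revealed 1 new [(3,0)] -> total=1
Click 2 (3,1) count=5: revealed 1 new [(3,1)] -> total=2
Click 3 (1,3) count=2: revealed 1 new [(1,3)] -> total=3
Click 4 (0,4) count=0: revealed 5 new [(0,3) (0,4) (1,4) (2,3) (2,4)] -> total=8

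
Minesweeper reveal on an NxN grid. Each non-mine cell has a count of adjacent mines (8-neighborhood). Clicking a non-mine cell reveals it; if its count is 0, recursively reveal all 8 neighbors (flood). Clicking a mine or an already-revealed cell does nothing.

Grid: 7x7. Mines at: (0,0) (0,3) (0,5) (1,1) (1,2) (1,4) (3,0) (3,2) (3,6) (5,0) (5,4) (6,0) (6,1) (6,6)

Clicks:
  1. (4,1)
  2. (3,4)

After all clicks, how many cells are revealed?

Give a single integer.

Click 1 (4,1) count=3: revealed 1 new [(4,1)] -> total=1
Click 2 (3,4) count=0: revealed 9 new [(2,3) (2,4) (2,5) (3,3) (3,4) (3,5) (4,3) (4,4) (4,5)] -> total=10

Answer: 10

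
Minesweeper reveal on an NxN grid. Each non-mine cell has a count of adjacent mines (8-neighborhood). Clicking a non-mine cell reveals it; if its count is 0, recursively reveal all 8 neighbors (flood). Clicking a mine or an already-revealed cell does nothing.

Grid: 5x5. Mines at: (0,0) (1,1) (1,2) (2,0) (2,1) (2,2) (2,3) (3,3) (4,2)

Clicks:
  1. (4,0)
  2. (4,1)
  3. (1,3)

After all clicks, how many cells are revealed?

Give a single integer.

Answer: 5

Derivation:
Click 1 (4,0) count=0: revealed 4 new [(3,0) (3,1) (4,0) (4,1)] -> total=4
Click 2 (4,1) count=1: revealed 0 new [(none)] -> total=4
Click 3 (1,3) count=3: revealed 1 new [(1,3)] -> total=5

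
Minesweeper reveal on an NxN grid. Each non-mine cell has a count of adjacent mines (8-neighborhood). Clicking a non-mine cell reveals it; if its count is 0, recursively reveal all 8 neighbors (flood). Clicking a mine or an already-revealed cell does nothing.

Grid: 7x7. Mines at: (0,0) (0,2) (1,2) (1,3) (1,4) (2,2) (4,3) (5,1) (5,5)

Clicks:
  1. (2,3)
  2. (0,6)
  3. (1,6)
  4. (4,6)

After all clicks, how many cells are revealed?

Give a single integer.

Click 1 (2,3) count=4: revealed 1 new [(2,3)] -> total=1
Click 2 (0,6) count=0: revealed 13 new [(0,5) (0,6) (1,5) (1,6) (2,4) (2,5) (2,6) (3,4) (3,5) (3,6) (4,4) (4,5) (4,6)] -> total=14
Click 3 (1,6) count=0: revealed 0 new [(none)] -> total=14
Click 4 (4,6) count=1: revealed 0 new [(none)] -> total=14

Answer: 14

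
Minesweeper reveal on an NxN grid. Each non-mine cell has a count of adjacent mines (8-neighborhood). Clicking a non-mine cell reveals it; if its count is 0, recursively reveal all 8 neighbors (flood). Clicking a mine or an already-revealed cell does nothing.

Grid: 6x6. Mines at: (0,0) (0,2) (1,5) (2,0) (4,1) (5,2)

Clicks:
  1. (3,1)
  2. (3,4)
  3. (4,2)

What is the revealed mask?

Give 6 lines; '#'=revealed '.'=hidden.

Answer: ......
.####.
.#####
.#####
..####
...###

Derivation:
Click 1 (3,1) count=2: revealed 1 new [(3,1)] -> total=1
Click 2 (3,4) count=0: revealed 20 new [(1,1) (1,2) (1,3) (1,4) (2,1) (2,2) (2,3) (2,4) (2,5) (3,2) (3,3) (3,4) (3,5) (4,2) (4,3) (4,4) (4,5) (5,3) (5,4) (5,5)] -> total=21
Click 3 (4,2) count=2: revealed 0 new [(none)] -> total=21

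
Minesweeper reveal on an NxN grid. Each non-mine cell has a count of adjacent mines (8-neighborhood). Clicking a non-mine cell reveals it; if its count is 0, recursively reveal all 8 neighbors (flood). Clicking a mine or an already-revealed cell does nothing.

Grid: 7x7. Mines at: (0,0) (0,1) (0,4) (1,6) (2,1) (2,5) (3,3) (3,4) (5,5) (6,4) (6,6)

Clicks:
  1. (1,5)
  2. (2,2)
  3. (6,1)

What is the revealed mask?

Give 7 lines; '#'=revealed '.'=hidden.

Answer: .......
.....#.
..#....
###....
####...
####...
####...

Derivation:
Click 1 (1,5) count=3: revealed 1 new [(1,5)] -> total=1
Click 2 (2,2) count=2: revealed 1 new [(2,2)] -> total=2
Click 3 (6,1) count=0: revealed 15 new [(3,0) (3,1) (3,2) (4,0) (4,1) (4,2) (4,3) (5,0) (5,1) (5,2) (5,3) (6,0) (6,1) (6,2) (6,3)] -> total=17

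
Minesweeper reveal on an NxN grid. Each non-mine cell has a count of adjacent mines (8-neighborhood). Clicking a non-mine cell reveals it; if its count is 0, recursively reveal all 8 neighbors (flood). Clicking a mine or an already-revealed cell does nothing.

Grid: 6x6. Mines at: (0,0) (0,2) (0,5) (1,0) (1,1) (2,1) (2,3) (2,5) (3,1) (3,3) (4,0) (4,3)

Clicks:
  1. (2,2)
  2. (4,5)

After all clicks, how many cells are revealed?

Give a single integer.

Click 1 (2,2) count=5: revealed 1 new [(2,2)] -> total=1
Click 2 (4,5) count=0: revealed 6 new [(3,4) (3,5) (4,4) (4,5) (5,4) (5,5)] -> total=7

Answer: 7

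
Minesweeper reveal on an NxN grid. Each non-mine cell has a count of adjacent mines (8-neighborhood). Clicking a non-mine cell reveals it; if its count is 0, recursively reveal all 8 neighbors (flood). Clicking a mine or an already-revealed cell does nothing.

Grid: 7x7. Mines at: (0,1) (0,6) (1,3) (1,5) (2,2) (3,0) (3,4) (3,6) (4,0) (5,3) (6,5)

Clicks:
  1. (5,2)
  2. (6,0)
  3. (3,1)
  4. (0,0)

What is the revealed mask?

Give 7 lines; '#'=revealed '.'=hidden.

Answer: #......
.......
.......
.#.....
.......
###....
###....

Derivation:
Click 1 (5,2) count=1: revealed 1 new [(5,2)] -> total=1
Click 2 (6,0) count=0: revealed 5 new [(5,0) (5,1) (6,0) (6,1) (6,2)] -> total=6
Click 3 (3,1) count=3: revealed 1 new [(3,1)] -> total=7
Click 4 (0,0) count=1: revealed 1 new [(0,0)] -> total=8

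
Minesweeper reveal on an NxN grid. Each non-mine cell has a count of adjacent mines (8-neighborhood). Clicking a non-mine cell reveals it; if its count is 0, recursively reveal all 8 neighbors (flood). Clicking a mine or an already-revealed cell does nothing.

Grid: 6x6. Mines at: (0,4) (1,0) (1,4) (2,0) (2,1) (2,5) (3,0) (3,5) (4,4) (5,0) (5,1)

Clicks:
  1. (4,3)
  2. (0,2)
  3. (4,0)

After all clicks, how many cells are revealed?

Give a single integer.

Answer: 8

Derivation:
Click 1 (4,3) count=1: revealed 1 new [(4,3)] -> total=1
Click 2 (0,2) count=0: revealed 6 new [(0,1) (0,2) (0,3) (1,1) (1,2) (1,3)] -> total=7
Click 3 (4,0) count=3: revealed 1 new [(4,0)] -> total=8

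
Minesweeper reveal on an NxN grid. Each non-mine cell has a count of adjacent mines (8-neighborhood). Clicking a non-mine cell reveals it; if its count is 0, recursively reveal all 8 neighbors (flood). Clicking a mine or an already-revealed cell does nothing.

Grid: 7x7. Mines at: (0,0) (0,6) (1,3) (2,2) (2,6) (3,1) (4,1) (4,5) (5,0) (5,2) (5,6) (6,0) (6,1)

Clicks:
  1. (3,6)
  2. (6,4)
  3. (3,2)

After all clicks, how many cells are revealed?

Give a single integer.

Answer: 8

Derivation:
Click 1 (3,6) count=2: revealed 1 new [(3,6)] -> total=1
Click 2 (6,4) count=0: revealed 6 new [(5,3) (5,4) (5,5) (6,3) (6,4) (6,5)] -> total=7
Click 3 (3,2) count=3: revealed 1 new [(3,2)] -> total=8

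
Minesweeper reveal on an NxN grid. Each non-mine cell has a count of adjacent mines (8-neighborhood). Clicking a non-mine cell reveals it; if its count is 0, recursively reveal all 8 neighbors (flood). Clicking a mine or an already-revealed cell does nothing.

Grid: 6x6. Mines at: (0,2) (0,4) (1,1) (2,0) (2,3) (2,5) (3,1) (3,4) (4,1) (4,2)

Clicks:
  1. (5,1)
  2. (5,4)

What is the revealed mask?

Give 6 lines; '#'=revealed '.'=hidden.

Click 1 (5,1) count=2: revealed 1 new [(5,1)] -> total=1
Click 2 (5,4) count=0: revealed 6 new [(4,3) (4,4) (4,5) (5,3) (5,4) (5,5)] -> total=7

Answer: ......
......
......
......
...###
.#.###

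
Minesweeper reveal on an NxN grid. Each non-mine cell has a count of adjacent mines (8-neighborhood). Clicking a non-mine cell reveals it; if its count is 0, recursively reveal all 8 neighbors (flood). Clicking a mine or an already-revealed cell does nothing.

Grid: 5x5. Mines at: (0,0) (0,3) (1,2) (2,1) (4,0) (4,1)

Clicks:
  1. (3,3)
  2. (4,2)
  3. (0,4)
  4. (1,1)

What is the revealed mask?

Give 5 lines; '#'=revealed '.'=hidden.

Click 1 (3,3) count=0: revealed 11 new [(1,3) (1,4) (2,2) (2,3) (2,4) (3,2) (3,3) (3,4) (4,2) (4,3) (4,4)] -> total=11
Click 2 (4,2) count=1: revealed 0 new [(none)] -> total=11
Click 3 (0,4) count=1: revealed 1 new [(0,4)] -> total=12
Click 4 (1,1) count=3: revealed 1 new [(1,1)] -> total=13

Answer: ....#
.#.##
..###
..###
..###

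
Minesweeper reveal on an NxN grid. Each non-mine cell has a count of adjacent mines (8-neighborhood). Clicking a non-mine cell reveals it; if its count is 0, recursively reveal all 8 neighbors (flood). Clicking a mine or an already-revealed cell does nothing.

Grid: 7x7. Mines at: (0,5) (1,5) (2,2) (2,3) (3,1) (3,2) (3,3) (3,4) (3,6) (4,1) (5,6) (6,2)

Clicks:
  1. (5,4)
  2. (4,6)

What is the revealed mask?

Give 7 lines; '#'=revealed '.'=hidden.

Answer: .......
.......
.......
.......
...####
...###.
...###.

Derivation:
Click 1 (5,4) count=0: revealed 9 new [(4,3) (4,4) (4,5) (5,3) (5,4) (5,5) (6,3) (6,4) (6,5)] -> total=9
Click 2 (4,6) count=2: revealed 1 new [(4,6)] -> total=10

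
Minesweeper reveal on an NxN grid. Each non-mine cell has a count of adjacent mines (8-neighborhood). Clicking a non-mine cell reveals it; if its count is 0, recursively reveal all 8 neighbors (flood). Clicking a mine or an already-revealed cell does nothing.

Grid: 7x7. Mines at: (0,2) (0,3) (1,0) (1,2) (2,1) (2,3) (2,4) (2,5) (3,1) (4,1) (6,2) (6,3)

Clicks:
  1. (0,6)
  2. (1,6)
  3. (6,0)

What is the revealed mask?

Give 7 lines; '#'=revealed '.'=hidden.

Click 1 (0,6) count=0: revealed 6 new [(0,4) (0,5) (0,6) (1,4) (1,5) (1,6)] -> total=6
Click 2 (1,6) count=1: revealed 0 new [(none)] -> total=6
Click 3 (6,0) count=0: revealed 4 new [(5,0) (5,1) (6,0) (6,1)] -> total=10

Answer: ....###
....###
.......
.......
.......
##.....
##.....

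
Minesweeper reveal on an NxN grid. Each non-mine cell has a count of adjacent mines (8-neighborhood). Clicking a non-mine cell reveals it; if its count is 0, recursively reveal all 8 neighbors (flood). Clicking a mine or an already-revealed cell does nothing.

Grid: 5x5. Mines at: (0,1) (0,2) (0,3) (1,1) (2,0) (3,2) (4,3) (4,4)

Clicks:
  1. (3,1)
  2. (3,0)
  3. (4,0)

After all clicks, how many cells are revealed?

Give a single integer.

Click 1 (3,1) count=2: revealed 1 new [(3,1)] -> total=1
Click 2 (3,0) count=1: revealed 1 new [(3,0)] -> total=2
Click 3 (4,0) count=0: revealed 2 new [(4,0) (4,1)] -> total=4

Answer: 4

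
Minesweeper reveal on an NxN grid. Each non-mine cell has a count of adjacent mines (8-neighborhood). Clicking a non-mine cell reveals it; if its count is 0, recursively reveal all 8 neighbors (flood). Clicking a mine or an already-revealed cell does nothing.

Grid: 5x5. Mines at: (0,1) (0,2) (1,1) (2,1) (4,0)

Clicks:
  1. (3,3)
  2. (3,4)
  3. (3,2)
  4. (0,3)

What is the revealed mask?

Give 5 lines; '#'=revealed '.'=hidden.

Answer: ...##
..###
..###
.####
.####

Derivation:
Click 1 (3,3) count=0: revealed 16 new [(0,3) (0,4) (1,2) (1,3) (1,4) (2,2) (2,3) (2,4) (3,1) (3,2) (3,3) (3,4) (4,1) (4,2) (4,3) (4,4)] -> total=16
Click 2 (3,4) count=0: revealed 0 new [(none)] -> total=16
Click 3 (3,2) count=1: revealed 0 new [(none)] -> total=16
Click 4 (0,3) count=1: revealed 0 new [(none)] -> total=16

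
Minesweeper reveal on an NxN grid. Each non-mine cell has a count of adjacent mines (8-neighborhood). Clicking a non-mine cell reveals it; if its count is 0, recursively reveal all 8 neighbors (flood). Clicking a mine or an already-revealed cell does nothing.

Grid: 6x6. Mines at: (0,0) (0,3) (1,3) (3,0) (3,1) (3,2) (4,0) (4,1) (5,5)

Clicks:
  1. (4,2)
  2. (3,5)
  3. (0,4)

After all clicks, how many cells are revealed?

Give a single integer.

Click 1 (4,2) count=3: revealed 1 new [(4,2)] -> total=1
Click 2 (3,5) count=0: revealed 13 new [(0,4) (0,5) (1,4) (1,5) (2,3) (2,4) (2,5) (3,3) (3,4) (3,5) (4,3) (4,4) (4,5)] -> total=14
Click 3 (0,4) count=2: revealed 0 new [(none)] -> total=14

Answer: 14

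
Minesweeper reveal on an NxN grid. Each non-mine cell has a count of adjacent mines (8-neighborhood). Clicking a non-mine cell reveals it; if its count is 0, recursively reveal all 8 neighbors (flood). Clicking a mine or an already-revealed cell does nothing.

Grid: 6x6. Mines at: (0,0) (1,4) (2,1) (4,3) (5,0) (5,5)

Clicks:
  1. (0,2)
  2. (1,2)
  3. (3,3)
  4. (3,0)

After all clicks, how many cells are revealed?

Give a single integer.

Click 1 (0,2) count=0: revealed 6 new [(0,1) (0,2) (0,3) (1,1) (1,2) (1,3)] -> total=6
Click 2 (1,2) count=1: revealed 0 new [(none)] -> total=6
Click 3 (3,3) count=1: revealed 1 new [(3,3)] -> total=7
Click 4 (3,0) count=1: revealed 1 new [(3,0)] -> total=8

Answer: 8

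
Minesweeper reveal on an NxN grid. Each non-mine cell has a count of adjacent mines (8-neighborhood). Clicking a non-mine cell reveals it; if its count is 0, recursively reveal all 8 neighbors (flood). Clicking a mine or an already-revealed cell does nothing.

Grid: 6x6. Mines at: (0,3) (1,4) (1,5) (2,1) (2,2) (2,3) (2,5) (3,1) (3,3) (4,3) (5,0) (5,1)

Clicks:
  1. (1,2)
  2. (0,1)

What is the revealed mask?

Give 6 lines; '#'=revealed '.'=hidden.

Answer: ###...
###...
......
......
......
......

Derivation:
Click 1 (1,2) count=4: revealed 1 new [(1,2)] -> total=1
Click 2 (0,1) count=0: revealed 5 new [(0,0) (0,1) (0,2) (1,0) (1,1)] -> total=6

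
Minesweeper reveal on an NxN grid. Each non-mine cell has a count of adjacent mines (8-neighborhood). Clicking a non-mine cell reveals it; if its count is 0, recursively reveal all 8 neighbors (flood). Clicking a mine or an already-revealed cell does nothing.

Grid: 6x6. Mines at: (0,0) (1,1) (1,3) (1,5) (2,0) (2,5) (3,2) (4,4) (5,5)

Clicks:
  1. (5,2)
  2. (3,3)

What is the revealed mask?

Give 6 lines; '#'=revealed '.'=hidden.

Answer: ......
......
......
##.#..
####..
####..

Derivation:
Click 1 (5,2) count=0: revealed 10 new [(3,0) (3,1) (4,0) (4,1) (4,2) (4,3) (5,0) (5,1) (5,2) (5,3)] -> total=10
Click 2 (3,3) count=2: revealed 1 new [(3,3)] -> total=11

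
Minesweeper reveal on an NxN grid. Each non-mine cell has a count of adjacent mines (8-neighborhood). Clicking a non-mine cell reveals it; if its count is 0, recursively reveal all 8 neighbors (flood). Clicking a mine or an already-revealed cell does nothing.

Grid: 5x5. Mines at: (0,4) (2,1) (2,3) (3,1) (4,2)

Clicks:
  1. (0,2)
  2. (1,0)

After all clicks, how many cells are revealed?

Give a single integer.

Answer: 8

Derivation:
Click 1 (0,2) count=0: revealed 8 new [(0,0) (0,1) (0,2) (0,3) (1,0) (1,1) (1,2) (1,3)] -> total=8
Click 2 (1,0) count=1: revealed 0 new [(none)] -> total=8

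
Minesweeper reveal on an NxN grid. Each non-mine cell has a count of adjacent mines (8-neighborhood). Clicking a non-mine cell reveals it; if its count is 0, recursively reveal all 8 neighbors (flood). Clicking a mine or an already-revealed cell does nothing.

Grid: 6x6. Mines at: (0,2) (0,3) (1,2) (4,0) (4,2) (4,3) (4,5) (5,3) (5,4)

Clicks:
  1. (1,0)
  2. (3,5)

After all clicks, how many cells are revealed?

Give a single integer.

Answer: 9

Derivation:
Click 1 (1,0) count=0: revealed 8 new [(0,0) (0,1) (1,0) (1,1) (2,0) (2,1) (3,0) (3,1)] -> total=8
Click 2 (3,5) count=1: revealed 1 new [(3,5)] -> total=9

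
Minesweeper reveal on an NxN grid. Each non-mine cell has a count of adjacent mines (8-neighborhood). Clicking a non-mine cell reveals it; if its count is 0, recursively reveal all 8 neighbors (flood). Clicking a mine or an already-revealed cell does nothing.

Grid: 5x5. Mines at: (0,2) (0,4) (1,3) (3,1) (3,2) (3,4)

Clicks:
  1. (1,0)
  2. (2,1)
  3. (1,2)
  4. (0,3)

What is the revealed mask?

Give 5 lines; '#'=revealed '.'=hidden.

Click 1 (1,0) count=0: revealed 6 new [(0,0) (0,1) (1,0) (1,1) (2,0) (2,1)] -> total=6
Click 2 (2,1) count=2: revealed 0 new [(none)] -> total=6
Click 3 (1,2) count=2: revealed 1 new [(1,2)] -> total=7
Click 4 (0,3) count=3: revealed 1 new [(0,3)] -> total=8

Answer: ##.#.
###..
##...
.....
.....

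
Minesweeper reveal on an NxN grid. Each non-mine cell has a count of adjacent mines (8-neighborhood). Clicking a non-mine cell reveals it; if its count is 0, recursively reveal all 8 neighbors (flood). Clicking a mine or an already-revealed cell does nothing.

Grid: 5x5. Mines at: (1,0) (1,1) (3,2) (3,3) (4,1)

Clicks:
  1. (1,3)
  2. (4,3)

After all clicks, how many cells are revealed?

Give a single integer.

Click 1 (1,3) count=0: revealed 9 new [(0,2) (0,3) (0,4) (1,2) (1,3) (1,4) (2,2) (2,3) (2,4)] -> total=9
Click 2 (4,3) count=2: revealed 1 new [(4,3)] -> total=10

Answer: 10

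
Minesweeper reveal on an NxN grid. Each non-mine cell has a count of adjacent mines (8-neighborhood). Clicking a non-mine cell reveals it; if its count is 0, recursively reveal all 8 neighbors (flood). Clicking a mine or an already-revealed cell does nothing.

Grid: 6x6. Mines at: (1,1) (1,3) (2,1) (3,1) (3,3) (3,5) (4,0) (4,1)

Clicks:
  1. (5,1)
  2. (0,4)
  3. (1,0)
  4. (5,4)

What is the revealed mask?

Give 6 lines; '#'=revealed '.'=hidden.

Click 1 (5,1) count=2: revealed 1 new [(5,1)] -> total=1
Click 2 (0,4) count=1: revealed 1 new [(0,4)] -> total=2
Click 3 (1,0) count=2: revealed 1 new [(1,0)] -> total=3
Click 4 (5,4) count=0: revealed 8 new [(4,2) (4,3) (4,4) (4,5) (5,2) (5,3) (5,4) (5,5)] -> total=11

Answer: ....#.
#.....
......
......
..####
.#####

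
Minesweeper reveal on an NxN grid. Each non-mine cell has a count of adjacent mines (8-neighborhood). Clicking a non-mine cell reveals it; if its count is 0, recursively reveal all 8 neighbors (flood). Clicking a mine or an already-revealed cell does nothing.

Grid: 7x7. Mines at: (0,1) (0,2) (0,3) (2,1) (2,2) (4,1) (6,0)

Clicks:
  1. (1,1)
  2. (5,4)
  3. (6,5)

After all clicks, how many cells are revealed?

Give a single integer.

Answer: 34

Derivation:
Click 1 (1,1) count=4: revealed 1 new [(1,1)] -> total=1
Click 2 (5,4) count=0: revealed 33 new [(0,4) (0,5) (0,6) (1,3) (1,4) (1,5) (1,6) (2,3) (2,4) (2,5) (2,6) (3,2) (3,3) (3,4) (3,5) (3,6) (4,2) (4,3) (4,4) (4,5) (4,6) (5,1) (5,2) (5,3) (5,4) (5,5) (5,6) (6,1) (6,2) (6,3) (6,4) (6,5) (6,6)] -> total=34
Click 3 (6,5) count=0: revealed 0 new [(none)] -> total=34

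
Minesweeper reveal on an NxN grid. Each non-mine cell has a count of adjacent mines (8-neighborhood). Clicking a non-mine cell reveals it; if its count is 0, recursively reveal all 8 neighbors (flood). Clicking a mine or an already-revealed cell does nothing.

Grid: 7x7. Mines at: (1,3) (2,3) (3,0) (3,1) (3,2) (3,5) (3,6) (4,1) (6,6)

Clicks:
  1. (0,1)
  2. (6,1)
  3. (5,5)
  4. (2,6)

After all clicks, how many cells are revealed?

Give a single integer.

Answer: 26

Derivation:
Click 1 (0,1) count=0: revealed 9 new [(0,0) (0,1) (0,2) (1,0) (1,1) (1,2) (2,0) (2,1) (2,2)] -> total=9
Click 2 (6,1) count=0: revealed 16 new [(4,2) (4,3) (4,4) (4,5) (5,0) (5,1) (5,2) (5,3) (5,4) (5,5) (6,0) (6,1) (6,2) (6,3) (6,4) (6,5)] -> total=25
Click 3 (5,5) count=1: revealed 0 new [(none)] -> total=25
Click 4 (2,6) count=2: revealed 1 new [(2,6)] -> total=26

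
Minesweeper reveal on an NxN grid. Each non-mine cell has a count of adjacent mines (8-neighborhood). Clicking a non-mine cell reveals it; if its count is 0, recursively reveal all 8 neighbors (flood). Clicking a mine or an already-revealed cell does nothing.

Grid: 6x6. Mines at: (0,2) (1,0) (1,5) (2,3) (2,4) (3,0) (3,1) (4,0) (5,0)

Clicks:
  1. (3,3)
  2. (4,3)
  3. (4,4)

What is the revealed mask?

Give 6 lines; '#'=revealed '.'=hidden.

Click 1 (3,3) count=2: revealed 1 new [(3,3)] -> total=1
Click 2 (4,3) count=0: revealed 13 new [(3,2) (3,4) (3,5) (4,1) (4,2) (4,3) (4,4) (4,5) (5,1) (5,2) (5,3) (5,4) (5,5)] -> total=14
Click 3 (4,4) count=0: revealed 0 new [(none)] -> total=14

Answer: ......
......
......
..####
.#####
.#####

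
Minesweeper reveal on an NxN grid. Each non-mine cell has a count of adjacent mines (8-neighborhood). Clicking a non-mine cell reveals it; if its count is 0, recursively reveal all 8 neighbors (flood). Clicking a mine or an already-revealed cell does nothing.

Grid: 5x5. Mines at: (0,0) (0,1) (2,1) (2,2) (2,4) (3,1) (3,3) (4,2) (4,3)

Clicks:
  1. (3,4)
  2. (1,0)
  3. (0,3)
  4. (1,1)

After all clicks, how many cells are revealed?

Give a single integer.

Click 1 (3,4) count=3: revealed 1 new [(3,4)] -> total=1
Click 2 (1,0) count=3: revealed 1 new [(1,0)] -> total=2
Click 3 (0,3) count=0: revealed 6 new [(0,2) (0,3) (0,4) (1,2) (1,3) (1,4)] -> total=8
Click 4 (1,1) count=4: revealed 1 new [(1,1)] -> total=9

Answer: 9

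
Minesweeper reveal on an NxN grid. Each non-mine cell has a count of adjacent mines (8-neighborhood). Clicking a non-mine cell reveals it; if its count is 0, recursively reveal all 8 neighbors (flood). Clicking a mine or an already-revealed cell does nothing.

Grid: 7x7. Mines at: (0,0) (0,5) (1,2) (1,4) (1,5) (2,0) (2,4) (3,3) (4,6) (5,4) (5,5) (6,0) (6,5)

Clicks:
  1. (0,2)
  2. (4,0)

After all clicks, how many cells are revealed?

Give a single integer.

Click 1 (0,2) count=1: revealed 1 new [(0,2)] -> total=1
Click 2 (4,0) count=0: revealed 14 new [(3,0) (3,1) (3,2) (4,0) (4,1) (4,2) (4,3) (5,0) (5,1) (5,2) (5,3) (6,1) (6,2) (6,3)] -> total=15

Answer: 15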